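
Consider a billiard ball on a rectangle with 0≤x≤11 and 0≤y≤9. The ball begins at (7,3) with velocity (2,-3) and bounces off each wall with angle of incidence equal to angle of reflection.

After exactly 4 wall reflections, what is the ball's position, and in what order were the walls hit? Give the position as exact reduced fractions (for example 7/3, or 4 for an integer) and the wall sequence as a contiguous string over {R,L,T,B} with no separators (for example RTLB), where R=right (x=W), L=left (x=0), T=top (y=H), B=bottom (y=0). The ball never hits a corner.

1. t=1 → B at (9,0); v=(2,3)
2. t=1 → R at (11,3); v=(-2,3)
3. t=2 → T at (7,9); v=(-2,-3)
4. t=3 → B at (1,0); v=(-2,3)

Final position: (1,0)
Wall sequence: BRTB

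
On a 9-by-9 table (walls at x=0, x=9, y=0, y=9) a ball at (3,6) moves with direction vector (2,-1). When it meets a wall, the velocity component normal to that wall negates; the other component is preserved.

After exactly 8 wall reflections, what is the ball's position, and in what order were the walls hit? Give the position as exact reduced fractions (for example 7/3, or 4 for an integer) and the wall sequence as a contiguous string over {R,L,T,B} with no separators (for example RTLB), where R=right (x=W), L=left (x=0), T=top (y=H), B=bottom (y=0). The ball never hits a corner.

Final position: (3,0)
Wall sequence: RBLRTLRB

1. t=3 → R at (9,3); v=(-2,-1)
2. t=3 → B at (3,0); v=(-2,1)
3. t=3/2 → L at (0,3/2); v=(2,1)
4. t=9/2 → R at (9,6); v=(-2,1)
5. t=3 → T at (3,9); v=(-2,-1)
6. t=3/2 → L at (0,15/2); v=(2,-1)
7. t=9/2 → R at (9,3); v=(-2,-1)
8. t=3 → B at (3,0); v=(-2,1)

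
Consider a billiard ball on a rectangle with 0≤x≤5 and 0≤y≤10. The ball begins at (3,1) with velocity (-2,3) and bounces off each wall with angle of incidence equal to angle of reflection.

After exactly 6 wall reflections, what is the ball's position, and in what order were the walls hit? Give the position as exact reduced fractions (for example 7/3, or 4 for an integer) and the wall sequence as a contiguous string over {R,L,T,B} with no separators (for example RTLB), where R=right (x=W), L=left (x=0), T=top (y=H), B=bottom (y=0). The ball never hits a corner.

1. t=3/2 → L at (0,11/2); v=(2,3)
2. t=3/2 → T at (3,10); v=(2,-3)
3. t=1 → R at (5,7); v=(-2,-3)
4. t=7/3 → B at (1/3,0); v=(-2,3)
5. t=1/6 → L at (0,1/2); v=(2,3)
6. t=5/2 → R at (5,8); v=(-2,3)

Final position: (5,8)
Wall sequence: LTRBLR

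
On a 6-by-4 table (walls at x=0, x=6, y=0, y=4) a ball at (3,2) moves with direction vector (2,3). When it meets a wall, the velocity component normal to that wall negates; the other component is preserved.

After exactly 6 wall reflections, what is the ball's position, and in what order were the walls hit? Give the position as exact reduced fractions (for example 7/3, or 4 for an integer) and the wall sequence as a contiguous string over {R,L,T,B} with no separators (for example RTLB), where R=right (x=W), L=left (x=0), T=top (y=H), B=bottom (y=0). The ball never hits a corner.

Final position: (1/3,0)
Wall sequence: TRBTLB

1. t=2/3 → T at (13/3,4); v=(2,-3)
2. t=5/6 → R at (6,3/2); v=(-2,-3)
3. t=1/2 → B at (5,0); v=(-2,3)
4. t=4/3 → T at (7/3,4); v=(-2,-3)
5. t=7/6 → L at (0,1/2); v=(2,-3)
6. t=1/6 → B at (1/3,0); v=(2,3)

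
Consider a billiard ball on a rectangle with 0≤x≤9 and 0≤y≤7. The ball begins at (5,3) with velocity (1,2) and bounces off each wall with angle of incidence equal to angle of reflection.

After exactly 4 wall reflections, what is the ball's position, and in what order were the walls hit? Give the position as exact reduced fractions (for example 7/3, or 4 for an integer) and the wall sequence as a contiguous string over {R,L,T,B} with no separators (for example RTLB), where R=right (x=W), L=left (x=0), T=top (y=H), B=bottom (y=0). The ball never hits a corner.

Final position: (4,7)
Wall sequence: TRBT

1. t=2 → T at (7,7); v=(1,-2)
2. t=2 → R at (9,3); v=(-1,-2)
3. t=3/2 → B at (15/2,0); v=(-1,2)
4. t=7/2 → T at (4,7); v=(-1,-2)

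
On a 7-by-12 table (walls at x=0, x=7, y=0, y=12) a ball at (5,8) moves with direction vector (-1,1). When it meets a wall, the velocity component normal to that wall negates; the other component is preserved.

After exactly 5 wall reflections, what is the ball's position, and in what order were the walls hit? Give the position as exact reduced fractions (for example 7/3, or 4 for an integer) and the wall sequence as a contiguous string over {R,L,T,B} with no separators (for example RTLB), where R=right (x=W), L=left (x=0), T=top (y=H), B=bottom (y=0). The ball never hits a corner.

1. t=4 → T at (1,12); v=(-1,-1)
2. t=1 → L at (0,11); v=(1,-1)
3. t=7 → R at (7,4); v=(-1,-1)
4. t=4 → B at (3,0); v=(-1,1)
5. t=3 → L at (0,3); v=(1,1)

Final position: (0,3)
Wall sequence: TLRBL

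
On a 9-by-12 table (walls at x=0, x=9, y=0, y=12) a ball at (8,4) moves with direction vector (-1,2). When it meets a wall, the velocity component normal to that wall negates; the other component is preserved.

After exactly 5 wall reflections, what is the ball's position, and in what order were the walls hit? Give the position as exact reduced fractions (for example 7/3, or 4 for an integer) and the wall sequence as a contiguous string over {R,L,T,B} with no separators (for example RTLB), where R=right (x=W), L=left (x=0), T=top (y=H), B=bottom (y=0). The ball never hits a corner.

Final position: (9,10)
Wall sequence: TLBTR

1. t=4 → T at (4,12); v=(-1,-2)
2. t=4 → L at (0,4); v=(1,-2)
3. t=2 → B at (2,0); v=(1,2)
4. t=6 → T at (8,12); v=(1,-2)
5. t=1 → R at (9,10); v=(-1,-2)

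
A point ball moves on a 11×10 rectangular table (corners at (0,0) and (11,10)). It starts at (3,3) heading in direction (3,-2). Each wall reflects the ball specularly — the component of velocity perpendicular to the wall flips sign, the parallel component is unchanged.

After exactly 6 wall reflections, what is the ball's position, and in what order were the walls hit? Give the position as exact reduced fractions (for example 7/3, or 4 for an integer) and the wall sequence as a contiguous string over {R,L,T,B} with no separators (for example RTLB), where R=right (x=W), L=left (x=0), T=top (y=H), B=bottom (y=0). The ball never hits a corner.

Final position: (13/2,0)
Wall sequence: BRLTRB

1. t=3/2 → B at (15/2,0); v=(3,2)
2. t=7/6 → R at (11,7/3); v=(-3,2)
3. t=11/3 → L at (0,29/3); v=(3,2)
4. t=1/6 → T at (1/2,10); v=(3,-2)
5. t=7/2 → R at (11,3); v=(-3,-2)
6. t=3/2 → B at (13/2,0); v=(-3,2)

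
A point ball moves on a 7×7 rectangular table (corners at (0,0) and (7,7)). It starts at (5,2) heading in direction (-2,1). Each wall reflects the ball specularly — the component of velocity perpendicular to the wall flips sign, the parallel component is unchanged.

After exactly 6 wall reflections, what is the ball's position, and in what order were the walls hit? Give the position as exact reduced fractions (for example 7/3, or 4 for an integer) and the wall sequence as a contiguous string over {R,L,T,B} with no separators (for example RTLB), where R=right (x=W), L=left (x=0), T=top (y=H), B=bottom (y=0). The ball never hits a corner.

1. t=5/2 → L at (0,9/2); v=(2,1)
2. t=5/2 → T at (5,7); v=(2,-1)
3. t=1 → R at (7,6); v=(-2,-1)
4. t=7/2 → L at (0,5/2); v=(2,-1)
5. t=5/2 → B at (5,0); v=(2,1)
6. t=1 → R at (7,1); v=(-2,1)

Final position: (7,1)
Wall sequence: LTRLBR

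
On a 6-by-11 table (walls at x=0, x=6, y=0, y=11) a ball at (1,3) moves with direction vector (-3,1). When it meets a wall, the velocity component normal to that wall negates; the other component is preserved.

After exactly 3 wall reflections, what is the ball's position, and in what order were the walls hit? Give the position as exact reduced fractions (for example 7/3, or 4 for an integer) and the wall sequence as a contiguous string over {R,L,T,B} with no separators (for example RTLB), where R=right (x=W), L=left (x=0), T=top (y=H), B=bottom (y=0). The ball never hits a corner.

1. t=1/3 → L at (0,10/3); v=(3,1)
2. t=2 → R at (6,16/3); v=(-3,1)
3. t=2 → L at (0,22/3); v=(3,1)

Final position: (0,22/3)
Wall sequence: LRL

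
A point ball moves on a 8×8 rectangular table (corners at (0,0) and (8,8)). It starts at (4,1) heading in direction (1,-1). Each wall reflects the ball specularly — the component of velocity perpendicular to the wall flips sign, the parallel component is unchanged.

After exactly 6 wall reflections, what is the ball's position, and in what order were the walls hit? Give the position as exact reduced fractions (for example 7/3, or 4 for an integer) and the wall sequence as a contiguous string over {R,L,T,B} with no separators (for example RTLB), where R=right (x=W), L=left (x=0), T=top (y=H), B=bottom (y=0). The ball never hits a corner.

Final position: (8,3)
Wall sequence: BRTLBR

1. t=1 → B at (5,0); v=(1,1)
2. t=3 → R at (8,3); v=(-1,1)
3. t=5 → T at (3,8); v=(-1,-1)
4. t=3 → L at (0,5); v=(1,-1)
5. t=5 → B at (5,0); v=(1,1)
6. t=3 → R at (8,3); v=(-1,1)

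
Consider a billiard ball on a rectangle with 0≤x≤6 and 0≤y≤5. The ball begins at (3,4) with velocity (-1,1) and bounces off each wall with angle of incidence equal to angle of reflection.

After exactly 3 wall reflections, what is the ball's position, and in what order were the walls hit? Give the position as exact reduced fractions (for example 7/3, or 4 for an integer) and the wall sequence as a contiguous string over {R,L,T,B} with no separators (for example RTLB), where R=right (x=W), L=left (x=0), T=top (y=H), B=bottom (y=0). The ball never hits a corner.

1. t=1 → T at (2,5); v=(-1,-1)
2. t=2 → L at (0,3); v=(1,-1)
3. t=3 → B at (3,0); v=(1,1)

Final position: (3,0)
Wall sequence: TLB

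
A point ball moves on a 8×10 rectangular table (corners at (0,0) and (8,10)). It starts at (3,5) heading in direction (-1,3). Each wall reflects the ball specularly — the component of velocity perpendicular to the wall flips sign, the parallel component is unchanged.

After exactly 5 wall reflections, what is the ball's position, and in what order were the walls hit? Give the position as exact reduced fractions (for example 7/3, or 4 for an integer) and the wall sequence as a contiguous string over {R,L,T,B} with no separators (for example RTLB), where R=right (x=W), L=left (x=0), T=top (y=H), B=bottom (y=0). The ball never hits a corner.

Final position: (8,2)
Wall sequence: TLBTR

1. t=5/3 → T at (4/3,10); v=(-1,-3)
2. t=4/3 → L at (0,6); v=(1,-3)
3. t=2 → B at (2,0); v=(1,3)
4. t=10/3 → T at (16/3,10); v=(1,-3)
5. t=8/3 → R at (8,2); v=(-1,-3)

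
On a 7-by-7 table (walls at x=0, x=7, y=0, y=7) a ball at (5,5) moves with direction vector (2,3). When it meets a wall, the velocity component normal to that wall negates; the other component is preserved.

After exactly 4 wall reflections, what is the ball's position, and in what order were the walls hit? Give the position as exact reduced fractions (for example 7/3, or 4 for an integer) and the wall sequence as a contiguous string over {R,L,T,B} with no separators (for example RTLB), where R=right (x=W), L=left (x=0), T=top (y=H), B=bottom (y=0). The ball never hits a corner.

1. t=2/3 → T at (19/3,7); v=(2,-3)
2. t=1/3 → R at (7,6); v=(-2,-3)
3. t=2 → B at (3,0); v=(-2,3)
4. t=3/2 → L at (0,9/2); v=(2,3)

Final position: (0,9/2)
Wall sequence: TRBL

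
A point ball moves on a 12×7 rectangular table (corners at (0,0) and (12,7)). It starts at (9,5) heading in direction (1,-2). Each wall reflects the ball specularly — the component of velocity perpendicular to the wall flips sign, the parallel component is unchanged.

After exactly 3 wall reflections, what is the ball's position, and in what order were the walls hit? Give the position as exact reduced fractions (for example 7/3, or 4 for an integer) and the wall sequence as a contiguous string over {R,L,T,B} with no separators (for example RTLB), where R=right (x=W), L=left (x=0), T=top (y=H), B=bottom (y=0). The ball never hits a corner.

1. t=5/2 → B at (23/2,0); v=(1,2)
2. t=1/2 → R at (12,1); v=(-1,2)
3. t=3 → T at (9,7); v=(-1,-2)

Final position: (9,7)
Wall sequence: BRT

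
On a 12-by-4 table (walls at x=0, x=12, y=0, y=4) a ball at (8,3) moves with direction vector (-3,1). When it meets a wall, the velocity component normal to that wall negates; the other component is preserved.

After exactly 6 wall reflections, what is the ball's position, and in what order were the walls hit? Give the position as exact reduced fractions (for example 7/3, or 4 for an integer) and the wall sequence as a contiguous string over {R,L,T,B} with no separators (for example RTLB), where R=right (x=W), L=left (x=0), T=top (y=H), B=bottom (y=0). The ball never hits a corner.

Final position: (0,7/3)
Wall sequence: TLBRTL

1. t=1 → T at (5,4); v=(-3,-1)
2. t=5/3 → L at (0,7/3); v=(3,-1)
3. t=7/3 → B at (7,0); v=(3,1)
4. t=5/3 → R at (12,5/3); v=(-3,1)
5. t=7/3 → T at (5,4); v=(-3,-1)
6. t=5/3 → L at (0,7/3); v=(3,-1)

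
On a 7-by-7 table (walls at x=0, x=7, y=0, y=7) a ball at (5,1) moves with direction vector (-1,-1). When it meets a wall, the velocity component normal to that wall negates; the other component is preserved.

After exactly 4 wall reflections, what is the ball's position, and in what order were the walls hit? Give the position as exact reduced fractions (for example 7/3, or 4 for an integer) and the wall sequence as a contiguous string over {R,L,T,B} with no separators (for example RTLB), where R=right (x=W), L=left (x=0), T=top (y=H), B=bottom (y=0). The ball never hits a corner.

1. t=1 → B at (4,0); v=(-1,1)
2. t=4 → L at (0,4); v=(1,1)
3. t=3 → T at (3,7); v=(1,-1)
4. t=4 → R at (7,3); v=(-1,-1)

Final position: (7,3)
Wall sequence: BLTR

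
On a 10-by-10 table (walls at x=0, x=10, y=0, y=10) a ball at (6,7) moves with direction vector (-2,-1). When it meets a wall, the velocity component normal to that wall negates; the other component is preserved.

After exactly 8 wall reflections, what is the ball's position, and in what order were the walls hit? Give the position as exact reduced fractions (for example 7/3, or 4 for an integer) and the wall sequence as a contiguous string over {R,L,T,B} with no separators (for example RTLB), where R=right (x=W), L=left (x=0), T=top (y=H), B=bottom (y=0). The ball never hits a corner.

1. t=3 → L at (0,4); v=(2,-1)
2. t=4 → B at (8,0); v=(2,1)
3. t=1 → R at (10,1); v=(-2,1)
4. t=5 → L at (0,6); v=(2,1)
5. t=4 → T at (8,10); v=(2,-1)
6. t=1 → R at (10,9); v=(-2,-1)
7. t=5 → L at (0,4); v=(2,-1)
8. t=4 → B at (8,0); v=(2,1)

Final position: (8,0)
Wall sequence: LBRLTRLB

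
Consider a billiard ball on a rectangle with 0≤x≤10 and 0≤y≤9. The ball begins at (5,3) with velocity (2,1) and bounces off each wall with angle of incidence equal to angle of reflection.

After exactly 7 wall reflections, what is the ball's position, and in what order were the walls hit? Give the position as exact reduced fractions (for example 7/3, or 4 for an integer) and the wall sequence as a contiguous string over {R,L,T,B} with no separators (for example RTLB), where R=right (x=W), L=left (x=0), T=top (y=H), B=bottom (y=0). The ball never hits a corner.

1. t=5/2 → R at (10,11/2); v=(-2,1)
2. t=7/2 → T at (3,9); v=(-2,-1)
3. t=3/2 → L at (0,15/2); v=(2,-1)
4. t=5 → R at (10,5/2); v=(-2,-1)
5. t=5/2 → B at (5,0); v=(-2,1)
6. t=5/2 → L at (0,5/2); v=(2,1)
7. t=5 → R at (10,15/2); v=(-2,1)

Final position: (10,15/2)
Wall sequence: RTLRBLR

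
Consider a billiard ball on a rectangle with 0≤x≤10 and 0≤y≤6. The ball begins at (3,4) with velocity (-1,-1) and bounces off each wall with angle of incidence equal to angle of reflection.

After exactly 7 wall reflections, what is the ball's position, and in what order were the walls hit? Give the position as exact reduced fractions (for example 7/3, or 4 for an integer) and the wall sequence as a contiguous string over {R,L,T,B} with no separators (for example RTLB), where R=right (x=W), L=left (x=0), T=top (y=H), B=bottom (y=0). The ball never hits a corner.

Final position: (0,5)
Wall sequence: LBTRBTL

1. t=3 → L at (0,1); v=(1,-1)
2. t=1 → B at (1,0); v=(1,1)
3. t=6 → T at (7,6); v=(1,-1)
4. t=3 → R at (10,3); v=(-1,-1)
5. t=3 → B at (7,0); v=(-1,1)
6. t=6 → T at (1,6); v=(-1,-1)
7. t=1 → L at (0,5); v=(1,-1)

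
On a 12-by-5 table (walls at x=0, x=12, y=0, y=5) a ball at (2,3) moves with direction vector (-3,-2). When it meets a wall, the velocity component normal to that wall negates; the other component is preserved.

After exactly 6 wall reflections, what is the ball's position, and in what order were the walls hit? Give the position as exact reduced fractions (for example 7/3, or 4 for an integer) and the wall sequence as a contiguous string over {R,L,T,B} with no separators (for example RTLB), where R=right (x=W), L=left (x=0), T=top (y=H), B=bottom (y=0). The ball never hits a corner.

Final position: (0,13/3)
Wall sequence: LBTRBL

1. t=2/3 → L at (0,5/3); v=(3,-2)
2. t=5/6 → B at (5/2,0); v=(3,2)
3. t=5/2 → T at (10,5); v=(3,-2)
4. t=2/3 → R at (12,11/3); v=(-3,-2)
5. t=11/6 → B at (13/2,0); v=(-3,2)
6. t=13/6 → L at (0,13/3); v=(3,2)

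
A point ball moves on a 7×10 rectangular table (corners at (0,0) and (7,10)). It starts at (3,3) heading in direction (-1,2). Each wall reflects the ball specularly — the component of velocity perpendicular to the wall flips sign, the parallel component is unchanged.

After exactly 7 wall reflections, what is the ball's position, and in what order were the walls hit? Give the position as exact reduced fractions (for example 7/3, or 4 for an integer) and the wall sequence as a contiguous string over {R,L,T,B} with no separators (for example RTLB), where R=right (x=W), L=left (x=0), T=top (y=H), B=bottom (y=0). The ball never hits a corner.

Final position: (3/2,0)
Wall sequence: LTBRTLB

1. t=3 → L at (0,9); v=(1,2)
2. t=1/2 → T at (1/2,10); v=(1,-2)
3. t=5 → B at (11/2,0); v=(1,2)
4. t=3/2 → R at (7,3); v=(-1,2)
5. t=7/2 → T at (7/2,10); v=(-1,-2)
6. t=7/2 → L at (0,3); v=(1,-2)
7. t=3/2 → B at (3/2,0); v=(1,2)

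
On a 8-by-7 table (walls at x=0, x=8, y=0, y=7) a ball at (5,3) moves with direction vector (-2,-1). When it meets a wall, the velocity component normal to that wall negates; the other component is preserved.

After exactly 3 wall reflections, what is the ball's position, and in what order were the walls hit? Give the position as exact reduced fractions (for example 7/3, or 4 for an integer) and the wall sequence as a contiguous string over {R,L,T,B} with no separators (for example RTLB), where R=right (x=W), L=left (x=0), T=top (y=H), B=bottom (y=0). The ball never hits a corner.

Final position: (8,7/2)
Wall sequence: LBR

1. t=5/2 → L at (0,1/2); v=(2,-1)
2. t=1/2 → B at (1,0); v=(2,1)
3. t=7/2 → R at (8,7/2); v=(-2,1)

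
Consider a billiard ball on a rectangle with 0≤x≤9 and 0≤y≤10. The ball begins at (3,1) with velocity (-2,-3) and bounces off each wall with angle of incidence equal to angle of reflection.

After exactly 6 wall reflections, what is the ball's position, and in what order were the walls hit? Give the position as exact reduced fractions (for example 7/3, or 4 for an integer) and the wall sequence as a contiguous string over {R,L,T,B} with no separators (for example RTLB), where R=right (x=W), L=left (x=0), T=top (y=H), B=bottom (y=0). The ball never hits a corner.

1. t=1/3 → B at (7/3,0); v=(-2,3)
2. t=7/6 → L at (0,7/2); v=(2,3)
3. t=13/6 → T at (13/3,10); v=(2,-3)
4. t=7/3 → R at (9,3); v=(-2,-3)
5. t=1 → B at (7,0); v=(-2,3)
6. t=10/3 → T at (1/3,10); v=(-2,-3)

Final position: (1/3,10)
Wall sequence: BLTRBT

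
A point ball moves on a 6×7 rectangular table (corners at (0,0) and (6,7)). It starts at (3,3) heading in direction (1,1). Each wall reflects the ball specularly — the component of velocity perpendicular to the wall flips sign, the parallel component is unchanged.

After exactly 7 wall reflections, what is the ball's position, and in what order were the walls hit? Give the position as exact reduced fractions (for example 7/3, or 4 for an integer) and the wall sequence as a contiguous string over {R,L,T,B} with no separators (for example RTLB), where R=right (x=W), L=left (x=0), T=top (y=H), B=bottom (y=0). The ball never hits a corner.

1. t=3 → R at (6,6); v=(-1,1)
2. t=1 → T at (5,7); v=(-1,-1)
3. t=5 → L at (0,2); v=(1,-1)
4. t=2 → B at (2,0); v=(1,1)
5. t=4 → R at (6,4); v=(-1,1)
6. t=3 → T at (3,7); v=(-1,-1)
7. t=3 → L at (0,4); v=(1,-1)

Final position: (0,4)
Wall sequence: RTLBRTL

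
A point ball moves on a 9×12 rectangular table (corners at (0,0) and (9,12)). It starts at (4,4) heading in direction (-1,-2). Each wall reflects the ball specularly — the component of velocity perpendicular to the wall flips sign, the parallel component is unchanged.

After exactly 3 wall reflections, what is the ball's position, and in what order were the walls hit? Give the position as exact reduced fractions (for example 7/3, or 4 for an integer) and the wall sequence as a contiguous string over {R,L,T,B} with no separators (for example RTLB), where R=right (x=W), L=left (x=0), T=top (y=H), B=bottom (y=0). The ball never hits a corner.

1. t=2 → B at (2,0); v=(-1,2)
2. t=2 → L at (0,4); v=(1,2)
3. t=4 → T at (4,12); v=(1,-2)

Final position: (4,12)
Wall sequence: BLT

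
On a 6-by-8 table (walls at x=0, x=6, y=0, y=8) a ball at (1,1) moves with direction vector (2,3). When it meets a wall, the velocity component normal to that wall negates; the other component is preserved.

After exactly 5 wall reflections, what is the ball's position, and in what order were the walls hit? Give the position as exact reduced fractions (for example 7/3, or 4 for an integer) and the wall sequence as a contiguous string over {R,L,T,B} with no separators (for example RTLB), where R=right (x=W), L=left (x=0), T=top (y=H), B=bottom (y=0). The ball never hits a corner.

1. t=7/3 → T at (17/3,8); v=(2,-3)
2. t=1/6 → R at (6,15/2); v=(-2,-3)
3. t=5/2 → B at (1,0); v=(-2,3)
4. t=1/2 → L at (0,3/2); v=(2,3)
5. t=13/6 → T at (13/3,8); v=(2,-3)

Final position: (13/3,8)
Wall sequence: TRBLT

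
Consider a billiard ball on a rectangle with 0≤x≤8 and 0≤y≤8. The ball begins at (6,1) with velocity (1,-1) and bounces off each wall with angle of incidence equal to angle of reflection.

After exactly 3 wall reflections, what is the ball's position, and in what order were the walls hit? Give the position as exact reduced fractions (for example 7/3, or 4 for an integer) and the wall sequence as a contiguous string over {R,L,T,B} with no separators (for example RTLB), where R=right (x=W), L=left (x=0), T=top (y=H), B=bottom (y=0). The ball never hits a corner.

1. t=1 → B at (7,0); v=(1,1)
2. t=1 → R at (8,1); v=(-1,1)
3. t=7 → T at (1,8); v=(-1,-1)

Final position: (1,8)
Wall sequence: BRT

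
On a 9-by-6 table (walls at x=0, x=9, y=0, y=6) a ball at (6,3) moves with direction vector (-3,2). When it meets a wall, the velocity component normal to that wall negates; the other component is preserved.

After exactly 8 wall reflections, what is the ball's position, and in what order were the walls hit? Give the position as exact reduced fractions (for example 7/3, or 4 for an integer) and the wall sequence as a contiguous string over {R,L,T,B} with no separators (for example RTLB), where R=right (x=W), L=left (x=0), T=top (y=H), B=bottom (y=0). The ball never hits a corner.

1. t=3/2 → T at (3/2,6); v=(-3,-2)
2. t=1/2 → L at (0,5); v=(3,-2)
3. t=5/2 → B at (15/2,0); v=(3,2)
4. t=1/2 → R at (9,1); v=(-3,2)
5. t=5/2 → T at (3/2,6); v=(-3,-2)
6. t=1/2 → L at (0,5); v=(3,-2)
7. t=5/2 → B at (15/2,0); v=(3,2)
8. t=1/2 → R at (9,1); v=(-3,2)

Final position: (9,1)
Wall sequence: TLBRTLBR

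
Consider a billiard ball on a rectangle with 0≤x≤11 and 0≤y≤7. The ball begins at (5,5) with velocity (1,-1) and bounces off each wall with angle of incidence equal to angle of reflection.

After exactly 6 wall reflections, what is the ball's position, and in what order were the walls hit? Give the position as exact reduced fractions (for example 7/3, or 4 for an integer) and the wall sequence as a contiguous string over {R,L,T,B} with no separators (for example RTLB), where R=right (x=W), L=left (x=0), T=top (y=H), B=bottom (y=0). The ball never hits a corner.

1. t=5 → B at (10,0); v=(1,1)
2. t=1 → R at (11,1); v=(-1,1)
3. t=6 → T at (5,7); v=(-1,-1)
4. t=5 → L at (0,2); v=(1,-1)
5. t=2 → B at (2,0); v=(1,1)
6. t=7 → T at (9,7); v=(1,-1)

Final position: (9,7)
Wall sequence: BRTLBT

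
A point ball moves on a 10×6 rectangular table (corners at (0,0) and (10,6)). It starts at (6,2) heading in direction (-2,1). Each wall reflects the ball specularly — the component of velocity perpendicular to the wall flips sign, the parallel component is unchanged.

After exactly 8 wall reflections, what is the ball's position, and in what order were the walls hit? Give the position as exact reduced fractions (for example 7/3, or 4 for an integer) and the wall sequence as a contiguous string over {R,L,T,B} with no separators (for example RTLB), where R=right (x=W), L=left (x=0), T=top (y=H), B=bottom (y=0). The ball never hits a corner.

1. t=3 → L at (0,5); v=(2,1)
2. t=1 → T at (2,6); v=(2,-1)
3. t=4 → R at (10,2); v=(-2,-1)
4. t=2 → B at (6,0); v=(-2,1)
5. t=3 → L at (0,3); v=(2,1)
6. t=3 → T at (6,6); v=(2,-1)
7. t=2 → R at (10,4); v=(-2,-1)
8. t=4 → B at (2,0); v=(-2,1)

Final position: (2,0)
Wall sequence: LTRBLTRB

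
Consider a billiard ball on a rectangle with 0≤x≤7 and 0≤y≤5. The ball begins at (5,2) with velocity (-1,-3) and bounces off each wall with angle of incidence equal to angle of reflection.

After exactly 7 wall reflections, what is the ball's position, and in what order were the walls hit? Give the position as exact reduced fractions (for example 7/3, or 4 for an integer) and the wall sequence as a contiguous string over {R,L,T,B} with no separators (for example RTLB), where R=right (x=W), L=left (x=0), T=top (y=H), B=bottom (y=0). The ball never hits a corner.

1. t=2/3 → B at (13/3,0); v=(-1,3)
2. t=5/3 → T at (8/3,5); v=(-1,-3)
3. t=5/3 → B at (1,0); v=(-1,3)
4. t=1 → L at (0,3); v=(1,3)
5. t=2/3 → T at (2/3,5); v=(1,-3)
6. t=5/3 → B at (7/3,0); v=(1,3)
7. t=5/3 → T at (4,5); v=(1,-3)

Final position: (4,5)
Wall sequence: BTBLTBT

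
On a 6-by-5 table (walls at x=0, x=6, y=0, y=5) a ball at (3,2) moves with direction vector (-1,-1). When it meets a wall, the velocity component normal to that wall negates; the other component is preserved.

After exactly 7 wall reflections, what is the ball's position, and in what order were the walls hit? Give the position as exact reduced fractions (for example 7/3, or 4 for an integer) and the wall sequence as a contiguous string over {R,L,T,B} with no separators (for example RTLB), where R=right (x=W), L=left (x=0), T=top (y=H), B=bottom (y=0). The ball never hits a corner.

Final position: (2,5)
Wall sequence: BLTRBLT

1. t=2 → B at (1,0); v=(-1,1)
2. t=1 → L at (0,1); v=(1,1)
3. t=4 → T at (4,5); v=(1,-1)
4. t=2 → R at (6,3); v=(-1,-1)
5. t=3 → B at (3,0); v=(-1,1)
6. t=3 → L at (0,3); v=(1,1)
7. t=2 → T at (2,5); v=(1,-1)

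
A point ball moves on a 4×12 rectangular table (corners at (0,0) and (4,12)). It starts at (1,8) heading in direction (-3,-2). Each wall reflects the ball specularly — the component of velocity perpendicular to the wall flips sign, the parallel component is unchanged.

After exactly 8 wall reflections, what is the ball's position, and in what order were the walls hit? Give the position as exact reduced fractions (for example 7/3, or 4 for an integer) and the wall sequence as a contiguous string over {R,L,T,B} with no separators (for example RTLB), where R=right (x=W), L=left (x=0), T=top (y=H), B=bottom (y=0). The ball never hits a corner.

Final position: (0,26/3)
Wall sequence: LRLBRLRL

1. t=1/3 → L at (0,22/3); v=(3,-2)
2. t=4/3 → R at (4,14/3); v=(-3,-2)
3. t=4/3 → L at (0,2); v=(3,-2)
4. t=1 → B at (3,0); v=(3,2)
5. t=1/3 → R at (4,2/3); v=(-3,2)
6. t=4/3 → L at (0,10/3); v=(3,2)
7. t=4/3 → R at (4,6); v=(-3,2)
8. t=4/3 → L at (0,26/3); v=(3,2)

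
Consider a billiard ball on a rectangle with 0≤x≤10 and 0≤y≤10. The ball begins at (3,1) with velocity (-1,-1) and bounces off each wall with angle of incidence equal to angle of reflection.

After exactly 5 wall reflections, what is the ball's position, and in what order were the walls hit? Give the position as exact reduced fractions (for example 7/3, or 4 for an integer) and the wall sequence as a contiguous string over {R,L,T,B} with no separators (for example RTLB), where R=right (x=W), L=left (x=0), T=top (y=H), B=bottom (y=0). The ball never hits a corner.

Final position: (2,0)
Wall sequence: BLTRB

1. t=1 → B at (2,0); v=(-1,1)
2. t=2 → L at (0,2); v=(1,1)
3. t=8 → T at (8,10); v=(1,-1)
4. t=2 → R at (10,8); v=(-1,-1)
5. t=8 → B at (2,0); v=(-1,1)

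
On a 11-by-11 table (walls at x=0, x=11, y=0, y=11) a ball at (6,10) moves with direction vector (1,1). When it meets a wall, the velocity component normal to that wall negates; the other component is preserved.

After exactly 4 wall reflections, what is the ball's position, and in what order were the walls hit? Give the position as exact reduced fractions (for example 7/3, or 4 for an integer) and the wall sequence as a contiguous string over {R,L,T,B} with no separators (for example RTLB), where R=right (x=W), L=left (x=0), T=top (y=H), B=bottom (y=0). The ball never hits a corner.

1. t=1 → T at (7,11); v=(1,-1)
2. t=4 → R at (11,7); v=(-1,-1)
3. t=7 → B at (4,0); v=(-1,1)
4. t=4 → L at (0,4); v=(1,1)

Final position: (0,4)
Wall sequence: TRBL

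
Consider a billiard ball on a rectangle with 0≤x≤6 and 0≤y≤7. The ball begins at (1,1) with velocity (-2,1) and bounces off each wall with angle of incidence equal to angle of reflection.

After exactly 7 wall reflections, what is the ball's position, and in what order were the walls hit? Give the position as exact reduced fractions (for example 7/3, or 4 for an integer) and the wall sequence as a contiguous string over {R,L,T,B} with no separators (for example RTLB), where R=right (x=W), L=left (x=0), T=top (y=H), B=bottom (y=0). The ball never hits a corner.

Final position: (1,0)
Wall sequence: LRTLRLB

1. t=1/2 → L at (0,3/2); v=(2,1)
2. t=3 → R at (6,9/2); v=(-2,1)
3. t=5/2 → T at (1,7); v=(-2,-1)
4. t=1/2 → L at (0,13/2); v=(2,-1)
5. t=3 → R at (6,7/2); v=(-2,-1)
6. t=3 → L at (0,1/2); v=(2,-1)
7. t=1/2 → B at (1,0); v=(2,1)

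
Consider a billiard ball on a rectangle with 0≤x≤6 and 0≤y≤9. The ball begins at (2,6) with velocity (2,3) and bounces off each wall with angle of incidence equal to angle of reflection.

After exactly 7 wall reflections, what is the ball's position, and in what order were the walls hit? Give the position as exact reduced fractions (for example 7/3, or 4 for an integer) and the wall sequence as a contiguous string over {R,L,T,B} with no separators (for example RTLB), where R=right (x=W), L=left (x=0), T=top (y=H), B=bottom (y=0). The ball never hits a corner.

Final position: (2,0)
Wall sequence: TRBLTRB

1. t=1 → T at (4,9); v=(2,-3)
2. t=1 → R at (6,6); v=(-2,-3)
3. t=2 → B at (2,0); v=(-2,3)
4. t=1 → L at (0,3); v=(2,3)
5. t=2 → T at (4,9); v=(2,-3)
6. t=1 → R at (6,6); v=(-2,-3)
7. t=2 → B at (2,0); v=(-2,3)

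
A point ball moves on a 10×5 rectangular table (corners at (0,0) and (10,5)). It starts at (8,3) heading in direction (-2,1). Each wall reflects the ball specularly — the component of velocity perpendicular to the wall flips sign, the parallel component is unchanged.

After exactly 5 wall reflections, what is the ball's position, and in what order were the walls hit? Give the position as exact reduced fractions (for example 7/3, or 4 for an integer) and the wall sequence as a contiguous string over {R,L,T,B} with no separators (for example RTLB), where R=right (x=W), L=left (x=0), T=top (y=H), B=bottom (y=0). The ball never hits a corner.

Final position: (4,5)
Wall sequence: TLBRT

1. t=2 → T at (4,5); v=(-2,-1)
2. t=2 → L at (0,3); v=(2,-1)
3. t=3 → B at (6,0); v=(2,1)
4. t=2 → R at (10,2); v=(-2,1)
5. t=3 → T at (4,5); v=(-2,-1)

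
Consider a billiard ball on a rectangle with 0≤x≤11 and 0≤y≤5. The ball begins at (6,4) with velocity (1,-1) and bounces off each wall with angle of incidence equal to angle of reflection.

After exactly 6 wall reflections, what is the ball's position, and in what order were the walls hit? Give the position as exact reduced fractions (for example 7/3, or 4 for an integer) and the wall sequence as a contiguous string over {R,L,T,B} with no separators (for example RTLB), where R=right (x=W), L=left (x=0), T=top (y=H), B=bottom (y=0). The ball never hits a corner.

Final position: (3,5)
Wall sequence: BRTBLT

1. t=4 → B at (10,0); v=(1,1)
2. t=1 → R at (11,1); v=(-1,1)
3. t=4 → T at (7,5); v=(-1,-1)
4. t=5 → B at (2,0); v=(-1,1)
5. t=2 → L at (0,2); v=(1,1)
6. t=3 → T at (3,5); v=(1,-1)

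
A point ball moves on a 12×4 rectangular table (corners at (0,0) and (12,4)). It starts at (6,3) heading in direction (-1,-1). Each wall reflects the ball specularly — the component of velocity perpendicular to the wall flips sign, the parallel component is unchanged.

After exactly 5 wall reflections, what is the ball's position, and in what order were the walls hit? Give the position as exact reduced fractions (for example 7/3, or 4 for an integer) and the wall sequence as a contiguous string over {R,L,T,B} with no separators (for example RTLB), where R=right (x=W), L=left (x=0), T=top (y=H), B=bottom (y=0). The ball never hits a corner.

Final position: (9,4)
Wall sequence: BLTBT

1. t=3 → B at (3,0); v=(-1,1)
2. t=3 → L at (0,3); v=(1,1)
3. t=1 → T at (1,4); v=(1,-1)
4. t=4 → B at (5,0); v=(1,1)
5. t=4 → T at (9,4); v=(1,-1)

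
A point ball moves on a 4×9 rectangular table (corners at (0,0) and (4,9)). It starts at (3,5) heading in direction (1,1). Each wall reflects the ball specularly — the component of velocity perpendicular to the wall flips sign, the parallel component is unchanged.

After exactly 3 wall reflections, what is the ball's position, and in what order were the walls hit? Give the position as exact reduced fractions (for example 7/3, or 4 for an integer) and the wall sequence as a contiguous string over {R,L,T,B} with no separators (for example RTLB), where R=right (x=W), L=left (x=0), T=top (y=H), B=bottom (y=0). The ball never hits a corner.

Final position: (0,8)
Wall sequence: RTL

1. t=1 → R at (4,6); v=(-1,1)
2. t=3 → T at (1,9); v=(-1,-1)
3. t=1 → L at (0,8); v=(1,-1)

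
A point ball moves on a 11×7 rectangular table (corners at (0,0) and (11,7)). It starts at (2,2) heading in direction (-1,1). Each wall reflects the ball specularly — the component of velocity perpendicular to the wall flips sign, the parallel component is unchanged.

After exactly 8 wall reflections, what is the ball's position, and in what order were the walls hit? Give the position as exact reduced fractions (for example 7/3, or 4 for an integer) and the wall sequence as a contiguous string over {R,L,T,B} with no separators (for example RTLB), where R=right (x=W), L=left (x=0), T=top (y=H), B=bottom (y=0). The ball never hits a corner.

Final position: (9,7)
Wall sequence: LTBRTLBT

1. t=2 → L at (0,4); v=(1,1)
2. t=3 → T at (3,7); v=(1,-1)
3. t=7 → B at (10,0); v=(1,1)
4. t=1 → R at (11,1); v=(-1,1)
5. t=6 → T at (5,7); v=(-1,-1)
6. t=5 → L at (0,2); v=(1,-1)
7. t=2 → B at (2,0); v=(1,1)
8. t=7 → T at (9,7); v=(1,-1)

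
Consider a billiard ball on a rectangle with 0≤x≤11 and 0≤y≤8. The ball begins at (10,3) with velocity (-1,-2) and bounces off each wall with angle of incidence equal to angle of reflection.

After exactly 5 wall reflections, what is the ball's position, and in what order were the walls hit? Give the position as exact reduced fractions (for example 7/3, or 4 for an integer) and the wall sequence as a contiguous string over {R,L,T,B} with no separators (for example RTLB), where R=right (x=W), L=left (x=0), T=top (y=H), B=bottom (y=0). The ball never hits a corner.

1. t=3/2 → B at (17/2,0); v=(-1,2)
2. t=4 → T at (9/2,8); v=(-1,-2)
3. t=4 → B at (1/2,0); v=(-1,2)
4. t=1/2 → L at (0,1); v=(1,2)
5. t=7/2 → T at (7/2,8); v=(1,-2)

Final position: (7/2,8)
Wall sequence: BTBLT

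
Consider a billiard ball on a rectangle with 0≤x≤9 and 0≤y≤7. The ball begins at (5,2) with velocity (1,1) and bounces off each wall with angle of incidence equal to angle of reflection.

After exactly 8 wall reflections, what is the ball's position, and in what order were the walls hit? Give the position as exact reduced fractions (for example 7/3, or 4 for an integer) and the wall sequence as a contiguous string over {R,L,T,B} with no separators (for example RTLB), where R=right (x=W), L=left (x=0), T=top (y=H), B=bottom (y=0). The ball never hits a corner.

1. t=4 → R at (9,6); v=(-1,1)
2. t=1 → T at (8,7); v=(-1,-1)
3. t=7 → B at (1,0); v=(-1,1)
4. t=1 → L at (0,1); v=(1,1)
5. t=6 → T at (6,7); v=(1,-1)
6. t=3 → R at (9,4); v=(-1,-1)
7. t=4 → B at (5,0); v=(-1,1)
8. t=5 → L at (0,5); v=(1,1)

Final position: (0,5)
Wall sequence: RTBLTRBL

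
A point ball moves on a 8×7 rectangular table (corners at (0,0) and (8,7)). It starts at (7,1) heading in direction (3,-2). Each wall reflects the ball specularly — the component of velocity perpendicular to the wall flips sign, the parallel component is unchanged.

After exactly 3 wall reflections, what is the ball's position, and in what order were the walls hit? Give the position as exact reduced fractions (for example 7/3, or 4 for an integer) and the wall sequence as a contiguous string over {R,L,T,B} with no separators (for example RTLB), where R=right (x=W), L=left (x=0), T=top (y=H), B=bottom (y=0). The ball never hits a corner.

1. t=1/3 → R at (8,1/3); v=(-3,-2)
2. t=1/6 → B at (15/2,0); v=(-3,2)
3. t=5/2 → L at (0,5); v=(3,2)

Final position: (0,5)
Wall sequence: RBL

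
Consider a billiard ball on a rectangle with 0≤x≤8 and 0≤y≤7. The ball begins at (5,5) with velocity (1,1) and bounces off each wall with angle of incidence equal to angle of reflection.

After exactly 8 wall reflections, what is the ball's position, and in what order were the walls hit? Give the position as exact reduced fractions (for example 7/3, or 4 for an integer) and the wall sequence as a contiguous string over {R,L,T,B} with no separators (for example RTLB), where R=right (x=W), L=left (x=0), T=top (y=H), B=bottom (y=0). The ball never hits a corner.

Final position: (0,4)
Wall sequence: TRBLTRBL

1. t=2 → T at (7,7); v=(1,-1)
2. t=1 → R at (8,6); v=(-1,-1)
3. t=6 → B at (2,0); v=(-1,1)
4. t=2 → L at (0,2); v=(1,1)
5. t=5 → T at (5,7); v=(1,-1)
6. t=3 → R at (8,4); v=(-1,-1)
7. t=4 → B at (4,0); v=(-1,1)
8. t=4 → L at (0,4); v=(1,1)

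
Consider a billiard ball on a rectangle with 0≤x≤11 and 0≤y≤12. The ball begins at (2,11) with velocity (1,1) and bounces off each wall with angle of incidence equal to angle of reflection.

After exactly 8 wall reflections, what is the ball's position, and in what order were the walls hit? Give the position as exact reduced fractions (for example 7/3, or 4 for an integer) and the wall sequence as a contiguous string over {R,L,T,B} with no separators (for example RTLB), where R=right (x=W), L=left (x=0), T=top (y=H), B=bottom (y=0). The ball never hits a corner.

Final position: (0,5)
Wall sequence: TRBLTRBL

1. t=1 → T at (3,12); v=(1,-1)
2. t=8 → R at (11,4); v=(-1,-1)
3. t=4 → B at (7,0); v=(-1,1)
4. t=7 → L at (0,7); v=(1,1)
5. t=5 → T at (5,12); v=(1,-1)
6. t=6 → R at (11,6); v=(-1,-1)
7. t=6 → B at (5,0); v=(-1,1)
8. t=5 → L at (0,5); v=(1,1)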